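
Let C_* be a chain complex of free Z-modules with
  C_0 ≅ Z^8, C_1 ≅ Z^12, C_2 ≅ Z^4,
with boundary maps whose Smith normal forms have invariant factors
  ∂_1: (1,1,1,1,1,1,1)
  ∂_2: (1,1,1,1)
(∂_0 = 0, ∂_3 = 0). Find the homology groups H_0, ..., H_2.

H_0 = Z,  H_1 = Z,  H_2 = 0.

H_0: b_0 = 8 − 0 − 7 = 1; torsion from ∂_1 factors > 1: none. So H_0 = Z.
H_1: b_1 = 12 − 7 − 4 = 1; torsion from ∂_2 factors > 1: none. So H_1 = Z.
H_2: b_2 = 4 − 4 − 0 = 0; torsion from ∂_3 factors > 1: none. So H_2 = 0.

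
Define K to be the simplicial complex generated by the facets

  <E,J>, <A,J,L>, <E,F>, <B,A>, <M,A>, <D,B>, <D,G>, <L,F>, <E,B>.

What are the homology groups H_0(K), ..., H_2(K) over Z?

Order the vertices as A < B < D < E < F < G < J < L < M. Listing each simplex with vertices in this order, K has dimension 2 with simplices:

  0-simplices (9): A, B, D, E, F, G, J, L, M
  1-simplices (11): AB, AJ, AL, AM, BD, BE, DG, EF, EJ, FL, JL
  2-simplices (1): AJL

Hence C_0 ≅ Z^9, C_1 ≅ Z^11, C_2 ≅ Z^1.

∂_1: C_1 → C_0 is given by ∂[p,q] = [q] − [p]. For instance
  ∂AL = L − A.
As a 9×11 matrix over Z this has rank 8, with invariant factors (1,1,1,1,1,1,1,1).

Boundary ∂_2: C_2 → C_1 maps a triangle to the signed sum of its edges. For instance
  ∂AJL = JL − AL + AJ.
As a 11×1 matrix over Z this has rank 1, with invariant factors (1).

Reading off H_k = ker ∂_k / im ∂_{k+1}:

  H_0: rank C_0 − rank ∂_1 = 9 − 8 = 1, and the invariant factors of ∂_1 are all 1, so H_0 ≅ Z.
  H_1: rank ker ∂_1 − rank ∂_2 = (11 − 8) − 1 = 2, and the invariant factors of ∂_2 are all 1, so H_1 ≅ Z^2.
  H_2: rank ker ∂_2 − rank ∂_3 = (1 − 1) − 0 = 0, and there is no ∂_3, so H_2 ≅ 0.

As a check, the Euler characteristic is 9 − 11 + 1 = -1, which agrees with 1 − 2 + 0 = -1.

H_0 ≅ Z,  H_1 ≅ Z^2,  H_2 = 0.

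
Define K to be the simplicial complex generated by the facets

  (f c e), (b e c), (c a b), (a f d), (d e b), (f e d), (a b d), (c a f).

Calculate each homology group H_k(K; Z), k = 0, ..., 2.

We work with the vertex ordering a < b < c < d < e < f. The simplices of K, each written with vertices in increasing order, are:

  0-simplices (6): a, b, c, d, e, f
  1-simplices (12): ab, ac, ad, af, bc, bd, be, ce, cf, de, df, ef
  2-simplices (8): abc, abd, acf, adf, bce, bde, cef, def

so the chain groups are C_0 ≅ Z^6, C_1 ≅ Z^12, C_2 ≅ Z^8.

The boundary map ∂_1: C_1 → C_0 maps an edge to its endpoints' difference, ∂[p,q] = q − p.
The 6×12 boundary matrix has rank 5 and Smith normal form diag(1,1,1,1,1).

The boundary map ∂_2: C_2 → C_1 sends each 2-simplex [p,q,r] to [q,r] − [p,r] + [p,q]. For instance
  ∂cef = ef − cf + ce,
  ∂adf = df − af + ad.
As a 12×8 matrix over Z this has rank 7, with invariant factors (1,1,1,1,1,1,1).

Reading off H_k = ker ∂_k / im ∂_{k+1}:

  H_0: rank C_0 − rank ∂_1 = 6 − 5 = 1, and the invariant factors of ∂_1 are all 1, so H_0 = Z.
  H_1: rank ker ∂_1 − rank ∂_2 = (12 − 5) − 7 = 0, and the invariant factors of ∂_2 are all 1, so H_1 = 0.
  H_2: rank ker ∂_2 − rank ∂_3 = (8 − 7) − 0 = 1, and there is no ∂_3, so H_2 = Z.

As a check, the Euler characteristic is 6 − 12 + 8 = 2, which agrees with 1 − 0 + 1 = 2.

H_0 = Z,  H_1 = 0,  H_2 = Z.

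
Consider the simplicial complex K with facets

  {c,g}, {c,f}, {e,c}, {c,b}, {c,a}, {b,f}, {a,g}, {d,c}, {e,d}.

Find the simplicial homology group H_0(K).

H_0 ≅ Z.

K has 7 vertices, 9 edges.
rank ∂_0 = 0, rank ∂_1 = 6 ⇒ b_0 = 7 − 0 − 6 = 1; all invariant factors of ∂_1 are 1 so no torsion. So H_0 = Z.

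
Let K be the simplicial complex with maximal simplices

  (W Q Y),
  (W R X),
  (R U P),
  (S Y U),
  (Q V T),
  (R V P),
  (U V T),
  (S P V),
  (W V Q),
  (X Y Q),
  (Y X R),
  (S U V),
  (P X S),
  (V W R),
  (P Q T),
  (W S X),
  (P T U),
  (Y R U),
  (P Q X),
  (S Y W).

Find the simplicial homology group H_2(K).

We work with the vertex ordering P < Q < R < S < T < U < V < W < X < Y. The simplices of K, each written with vertices in increasing order, are:

  0-simplices (10): P, Q, R, S, T, U, V, W, X, Y
  1-simplices (30): PQ, PR, PS, PT, PU, PV, PX, QT, QV, QW, QX, QY, RU, RV, RW, RX, RY, SU, SV, SW, SX, SY, TU, TV, UV, UY, VW, WX, WY, XY
  2-simplices (20): PQT, PQX, PRU, PRV, PSV, PSX, PTU, QTV, QVW, QWY, QXY, RUY, RVW, RWX, RXY, SUV, SUY, SWX, SWY, TUV

giving chain groups C_0 ≅ Z^10, C_1 ≅ Z^30, C_2 ≅ Z^20.

Boundary ∂_1: C_1 → C_0 is given by ∂[p,q] = [q] − [p].
As a 10×30 matrix over Z this has rank 9, with invariant factors (1,1,1,1,1,1,1,1,1).

The boundary map ∂_2: C_2 → C_1 acts by ∂[p,q,r] = [q,r] − [p,r] + [p,q]. For instance
  ∂QTV = TV − QV + QT,
  ∂SWY = WY − SY + SW.
This gives a 30×20 integer matrix of rank 20; reducing to Smith normal form yields diagonal entries (1,1,1,1,1,1,1,1,1,1,1,1,1,1,1,1,1,1,1,2).

Reading off H_k = ker ∂_k / im ∂_{k+1}:

  H_2: rank ker ∂_2 − rank ∂_3 = (20 − 20) − 0 = 0, and there is no ∂_3, so H_2 ≅ 0.

(K is a triangulation of the Klein bottle.)

H_2 = 0.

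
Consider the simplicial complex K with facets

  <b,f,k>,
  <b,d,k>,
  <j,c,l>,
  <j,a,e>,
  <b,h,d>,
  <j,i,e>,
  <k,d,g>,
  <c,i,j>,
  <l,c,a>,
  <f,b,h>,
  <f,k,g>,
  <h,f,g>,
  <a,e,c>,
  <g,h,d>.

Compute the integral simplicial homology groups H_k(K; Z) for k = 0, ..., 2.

K has 12 vertices, 24 edges, 14 triangles.
rank ∂_0 = 0, rank ∂_1 = 10 ⇒ b_0 = 12 − 0 − 10 = 2; all invariant factors of ∂_1 are 1 so no torsion. So H_0 = Z^2.
rank ∂_1 = 10, rank ∂_2 = 13 ⇒ b_1 = 24 − 10 − 13 = 1; all invariant factors of ∂_2 are 1 so no torsion. So H_1 = Z.
rank ∂_2 = 13, rank ∂_3 = 0 ⇒ b_2 = 14 − 13 − 0 = 1. So H_2 = Z.

H_0 ≅ Z^2,  H_1 ≅ Z,  H_2 ≅ Z.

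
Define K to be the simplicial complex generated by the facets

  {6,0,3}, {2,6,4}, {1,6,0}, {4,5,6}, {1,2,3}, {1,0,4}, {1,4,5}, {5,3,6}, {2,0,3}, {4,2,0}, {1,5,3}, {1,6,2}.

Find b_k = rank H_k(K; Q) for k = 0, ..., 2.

We work with the vertex ordering 0 < 1 < 2 < 3 < 4 < 5 < 6. The simplices of K, each written with vertices in increasing order, are:

  0-simplices (7): [0], [1], [2], [3], [4], [5], [6]
  1-simplices (18): [0,1], [0,2], [0,3], [0,4], [0,6], [1,2], [1,3], [1,4], [1,5], [1,6], [2,3], [2,4], [2,6], [3,5], [3,6], [4,5], [4,6], [5,6]
  2-simplices (12): [0,1,4], [0,1,6], [0,2,3], [0,2,4], [0,3,6], [1,2,3], [1,2,6], [1,3,5], [1,4,5], [2,4,6], [3,5,6], [4,5,6]

giving chain groups C_0 ≅ Z^7, C_1 ≅ Z^18, C_2 ≅ Z^12.

The boundary map ∂_1: C_1 → C_0 sends each edge [p,q] (with p < q) to q − p.
The 7×18 boundary matrix has rank 6 and Smith normal form diag(1,1,1,1,1,1).

∂_2: C_2 → C_1 maps a triangle to the signed sum of its edges. For instance
  ∂[0,1,4] = [1,4] − [0,4] + [0,1],
  ∂[4,5,6] = [5,6] − [4,6] + [4,5].
As a 18×12 matrix over Z this has rank 12, with invariant factors (1,1,1,1,1,1,1,1,1,1,1,2).

Now H_k = ker ∂_k / im ∂_{k+1}, so:

  H_0: rank C_0 − rank ∂_1 = 7 − 6 = 1, and the invariant factors of ∂_1 are all 1, so H_0 ≅ Z.
  H_1: rank ker ∂_1 − rank ∂_2 = (18 − 6) − 12 = 0, and ∂_2 has invariant factor 2 > 1, so H_1 ≅ Z_2.
  H_2: rank ker ∂_2 − rank ∂_3 = (12 − 12) − 0 = 0, and there is no ∂_3, so H_2 ≅ 0.

(K is a triangulation of the real projective plane RP^2.)

Hence the Betti numbers are b_0 = 1, b_1 = 0, b_2 = 0.

b_0 = 1, b_1 = 0, b_2 = 0.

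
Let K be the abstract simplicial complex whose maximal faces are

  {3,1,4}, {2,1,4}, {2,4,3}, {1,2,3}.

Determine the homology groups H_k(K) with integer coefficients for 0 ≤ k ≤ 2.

H_0 = Z,  H_1 = 0,  H_2 = Z.

Fix the vertex order 1 < 2 < 3 < 4 and write every simplex with vertices in increasing order. Then dim K = 2 and the simplices of K are:

  0-simplices (4): [1], [2], [3], [4]
  1-simplices (6): [1,2], [1,3], [1,4], [2,3], [2,4], [3,4]
  2-simplices (4): [1,2,3], [1,2,4], [1,3,4], [2,3,4]

so the chain groups are C_0 ≅ Z^4, C_1 ≅ Z^6, C_2 ≅ Z^4.

∂_1: C_1 → C_0 maps an edge to its endpoints' difference, ∂[p,q] = q − p. For instance
  ∂[2,3] = [3] − [2].
The resulting 4×6 matrix has rank 3, and its Smith normal form has invariant factors (1,1,1).

The boundary map ∂_2: C_2 → C_1 acts by ∂[p,q,r] = [q,r] − [p,r] + [p,q]. For instance
  ∂[1,2,3] = [2,3] − [1,3] + [1,2],
  ∂[1,2,4] = [2,4] − [1,4] + [1,2].
The resulting 6×4 matrix has rank 3, and its Smith normal form has invariant factors (1,1,1).

From H_k ≅ ker(∂_k) / im(∂_{k+1}) we obtain:

  H_0: rank C_0 − rank ∂_1 = 4 − 3 = 1, and the invariant factors of ∂_1 are all 1, so H_0 = Z.
  H_1: rank ker ∂_1 − rank ∂_2 = (6 − 3) − 3 = 0, and the invariant factors of ∂_2 are all 1, so H_1 = 0.
  H_2: rank ker ∂_2 − rank ∂_3 = (4 − 3) − 0 = 1, and there is no ∂_3, so H_2 = Z.

As a check, the Euler characteristic is 4 − 6 + 4 = 2, which agrees with 1 − 0 + 1 = 2.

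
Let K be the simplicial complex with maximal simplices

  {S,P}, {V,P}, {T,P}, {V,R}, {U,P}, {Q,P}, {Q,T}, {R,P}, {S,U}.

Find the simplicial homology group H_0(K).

H_0 = Z.

We work with the vertex ordering P < Q < R < S < T < U < V. The simplices of K, each written with vertices in increasing order, are:

  0-simplices (7): P, Q, R, S, T, U, V
  1-simplices (9): PQ, PR, PS, PT, PU, PV, QT, RV, SU

so the chain groups are C_0 ≅ Z^7, C_1 ≅ Z^9.

The boundary map ∂_1: C_1 → C_0 sends each edge [p,q] (with p < q) to q − p. For instance
  ∂PS = S − P.
The resulting 7×9 matrix has rank 6, and its Smith normal form has invariant factors (1,1,1,1,1,1).

Now H_k = ker ∂_k / im ∂_{k+1}, so:

  H_0: rank C_0 − rank ∂_1 = 7 − 6 = 1, and the invariant factors of ∂_1 are all 1, so H_0 = Z.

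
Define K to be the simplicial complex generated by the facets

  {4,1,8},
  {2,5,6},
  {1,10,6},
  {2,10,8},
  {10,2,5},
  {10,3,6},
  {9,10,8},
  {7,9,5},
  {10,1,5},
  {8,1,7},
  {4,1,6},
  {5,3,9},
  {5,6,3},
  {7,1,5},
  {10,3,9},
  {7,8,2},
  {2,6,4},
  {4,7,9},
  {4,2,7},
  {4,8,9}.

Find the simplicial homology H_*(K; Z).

H_0 = Z,  H_1 = Z × Z/2,  H_2 = 0.

Order the vertices as 1 < 2 < 3 < 4 < 5 < 6 < 7 < 8 < 9 < 10. Listing each simplex with vertices in this order, K has dimension 2 with simplices:

  0-simplices (10): [1], [2], [3], [4], [5], [6], [7], [8], [9], [10]
  1-simplices (30): (30 of them)
  2-simplices (20): (20 of them)

so the chain groups are C_0 ≅ Z^10, C_1 ≅ Z^30, C_2 ≅ Z^20.

The boundary map ∂_1: C_1 → C_0 maps an edge to its endpoints' difference, ∂[p,q] = q − p. For instance
  ∂[8,10] = [10] − [8].
The 10×30 boundary matrix has rank 9 and Smith normal form diag(1,1,1,1,1,1,1,1,1).

Boundary ∂_2: C_2 → C_1 maps a triangle to the signed sum of its edges. For instance
  ∂[4,8,9] = [8,9] − [4,9] + [4,8],
  ∂[1,6,10] = [6,10] − [1,10] + [1,6].
The 30×20 boundary matrix has rank 20 and Smith normal form diag(1,1,1,1,1,1,1,1,1,1,1,1,1,1,1,1,1,1,1,2).

Now H_k = ker ∂_k / im ∂_{k+1}, so:

  H_0: rank C_0 − rank ∂_1 = 10 − 9 = 1, and the invariant factors of ∂_1 are all 1, so H_0 ≅ Z.
  H_1: rank ker ∂_1 − rank ∂_2 = (30 − 9) − 20 = 1, and ∂_2 has invariant factor 2 > 1, so H_1 ≅ Z × Z/2.
  H_2: rank ker ∂_2 − rank ∂_3 = (20 − 20) − 0 = 0, and there is no ∂_3, so H_2 ≅ 0.

As a check, the Euler characteristic is 10 − 30 + 20 = 0, which agrees with 1 − 1 + 0 = 0.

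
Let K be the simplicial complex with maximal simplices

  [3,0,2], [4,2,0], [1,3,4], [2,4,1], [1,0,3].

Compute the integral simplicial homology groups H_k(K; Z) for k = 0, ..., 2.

Order the vertices as 0 < 1 < 2 < 3 < 4. Listing each simplex with vertices in this order, K has dimension 2 with simplices:

  0-simplices (5): [0], [1], [2], [3], [4]
  1-simplices (10): [0,1], [0,2], [0,3], [0,4], [1,2], [1,3], [1,4], [2,3], [2,4], [3,4]
  2-simplices (5): [0,1,3], [0,2,3], [0,2,4], [1,2,4], [1,3,4]

Hence C_0 ≅ Z^5, C_1 ≅ Z^10, C_2 ≅ Z^5.

∂_1: C_1 → C_0 sends each edge [p,q] (with p < q) to q − p.
As a 5×10 matrix over Z this has rank 4, with invariant factors (1,1,1,1).

∂_2: C_2 → C_1 maps a triangle to the signed sum of its edges. For instance
  ∂[1,2,4] = [2,4] − [1,4] + [1,2],
  ∂[1,3,4] = [3,4] − [1,4] + [1,3].
This gives a 10×5 integer matrix of rank 5; reducing to Smith normal form yields diagonal entries (1,1,1,1,1).

Now H_k = ker ∂_k / im ∂_{k+1}, so:

  H_0: rank C_0 − rank ∂_1 = 5 − 4 = 1, and the invariant factors of ∂_1 are all 1, so H_0 = Z.
  H_1: rank ker ∂_1 − rank ∂_2 = (10 − 4) − 5 = 1, and the invariant factors of ∂_2 are all 1, so H_1 = Z.
  H_2: rank ker ∂_2 − rank ∂_3 = (5 − 5) − 0 = 0, and there is no ∂_3, so H_2 = 0.

As a check, the Euler characteristic is 5 − 10 + 5 = 0, which agrees with 1 − 1 + 0 = 0.

H_0 = Z,  H_1 = Z,  H_2 = 0.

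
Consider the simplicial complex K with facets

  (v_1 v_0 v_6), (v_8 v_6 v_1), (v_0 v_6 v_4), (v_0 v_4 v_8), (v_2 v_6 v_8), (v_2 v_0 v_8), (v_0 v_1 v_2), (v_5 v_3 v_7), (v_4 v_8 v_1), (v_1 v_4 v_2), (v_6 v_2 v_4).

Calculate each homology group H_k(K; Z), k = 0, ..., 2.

We work with the vertex ordering v_0 < v_1 < v_2 < v_3 < v_4 < v_5 < v_6 < v_7 < v_8. The simplices of K, each written with vertices in increasing order, are:

  0-simplices (9): [v_0], [v_1], [v_2], [v_3], [v_4], [v_5], [v_6], [v_7], [v_8]
  1-simplices (18): (18 of them)
  2-simplices (11): (11 of them)

so the chain groups are C_0 ≅ Z^9, C_1 ≅ Z^18, C_2 ≅ Z^11.

∂_1: C_1 → C_0 sends each edge [p,q] (with p < q) to q − p. For instance
  ∂[v_1,v_2] = [v_2] − [v_1].
The 9×18 boundary matrix has rank 7 and Smith normal form diag(1,1,1,1,1,1,1).

∂_2: C_2 → C_1 maps a triangle to the signed sum of its edges. For instance
  ∂[v_0,v_4,v_8] = [v_4,v_8] − [v_0,v_8] + [v_0,v_4],
  ∂[v_0,v_4,v_6] = [v_4,v_6] − [v_0,v_6] + [v_0,v_4].
The 18×11 boundary matrix has rank 11 and Smith normal form diag(1,1,1,1,1,1,1,1,1,1,2).

Computing H_k = (kernel of ∂_k) / (image of ∂_{k+1}):

  H_0: rank C_0 − rank ∂_1 = 9 − 7 = 2, and the invariant factors of ∂_1 are all 1, so H_0 = Z^2.
  H_1: rank ker ∂_1 − rank ∂_2 = (18 − 7) − 11 = 0, and ∂_2 has invariant factor 2 > 1, so H_1 = Z/2.
  H_2: rank ker ∂_2 − rank ∂_3 = (11 − 11) − 0 = 0, and there is no ∂_3, so H_2 = 0.

As a check, the Euler characteristic is 9 − 18 + 11 = 2, which agrees with 2 − 0 + 0 = 2.

H_0 ≅ Z^2,  H_1 ≅ Z/2,  H_2 = 0.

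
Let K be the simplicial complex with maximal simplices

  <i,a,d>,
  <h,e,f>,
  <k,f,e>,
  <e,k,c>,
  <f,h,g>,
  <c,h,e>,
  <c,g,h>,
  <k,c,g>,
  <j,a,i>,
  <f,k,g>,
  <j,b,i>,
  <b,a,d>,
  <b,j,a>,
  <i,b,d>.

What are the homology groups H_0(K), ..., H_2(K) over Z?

H_0 = Z^2,  H_1 = 0,  H_2 = Z^2.

Order the vertices as a < b < c < d < e < f < g < h < i < j < k. Listing each simplex with vertices in this order, K has dimension 2 with simplices:

  0-simplices (11): a, b, c, d, e, f, g, h, i, j, k
  1-simplices (21): ab, ad, ai, aj, bd, bi, bj, ce, cg, ch, ck, di, ef, eh, ek, fg, fh, fk, gh, gk, ij
  2-simplices (14): abd, abj, adi, aij, bdi, bij, ceh, cek, cgh, cgk, efh, efk, fgh, fgk

giving chain groups C_0 ≅ Z^11, C_1 ≅ Z^21, C_2 ≅ Z^14.

The boundary map ∂_1: C_1 → C_0 sends each edge [p,q] (with p < q) to q − p. For instance
  ∂ai = i − a.
The resulting 11×21 matrix has rank 9, and its Smith normal form has invariant factors (1,1,1,1,1,1,1,1,1).

Boundary ∂_2: C_2 → C_1 sends each 2-simplex [p,q,r] to [q,r] − [p,r] + [p,q]. For instance
  ∂fgk = gk − fk + fg,
  ∂cgk = gk − ck + cg.
This gives a 21×14 integer matrix of rank 12; reducing to Smith normal form yields diagonal entries (1,1,1,1,1,1,1,1,1,1,1,1).

Reading off H_k = ker ∂_k / im ∂_{k+1}:

  H_0: rank C_0 − rank ∂_1 = 11 − 9 = 2, and the invariant factors of ∂_1 are all 1, so H_0 = Z^2.
  H_1: rank ker ∂_1 − rank ∂_2 = (21 − 9) − 12 = 0, and the invariant factors of ∂_2 are all 1, so H_1 = 0.
  H_2: rank ker ∂_2 − rank ∂_3 = (14 − 12) − 0 = 2, and there is no ∂_3, so H_2 = Z^2.

(K is a triangulation of the disjoint union of the 2-sphere S^2 and the 2-sphere S^2.)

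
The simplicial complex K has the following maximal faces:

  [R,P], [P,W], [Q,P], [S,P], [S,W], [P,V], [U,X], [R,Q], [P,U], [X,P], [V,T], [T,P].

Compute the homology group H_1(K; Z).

H_1 ≅ Z^4.

Take the total order P < Q < R < S < T < U < V < W < X on the vertex set. Then K (dimension 1) consists of the simplices:

  0-simplices (9): P, Q, R, S, T, U, V, W, X
  1-simplices (12): PQ, PR, PS, PT, PU, PV, PW, PX, QR, SW, TV, UX

so the chain groups are C_0 ≅ Z^9, C_1 ≅ Z^12.

The boundary map ∂_1: C_1 → C_0 maps an edge to its endpoints' difference, ∂[p,q] = q − p.
As a 9×12 matrix over Z this has rank 8, with invariant factors (1,1,1,1,1,1,1,1).

Computing H_k = (kernel of ∂_k) / (image of ∂_{k+1}):

  H_1: rank ker ∂_1 − rank ∂_2 = (12 − 8) − 0 = 4, and there is no ∂_2, so H_1 = Z^4.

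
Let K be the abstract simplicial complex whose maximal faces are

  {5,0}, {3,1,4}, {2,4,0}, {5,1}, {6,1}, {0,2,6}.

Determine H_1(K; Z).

H_1 = Z^2.

Fix the vertex order 0 < 1 < 2 < 3 < 4 < 5 < 6 and write every simplex with vertices in increasing order. Then dim K = 2 and the simplices of K are:

  0-simplices (7): [0], [1], [2], [3], [4], [5], [6]
  1-simplices (11): [0,2], [0,4], [0,5], [0,6], [1,3], [1,4], [1,5], [1,6], [2,4], [2,6], [3,4]
  2-simplices (3): [0,2,4], [0,2,6], [1,3,4]

Hence C_0 ≅ Z^7, C_1 ≅ Z^11, C_2 ≅ Z^3.

Boundary ∂_1: C_1 → C_0 is given by ∂[p,q] = [q] − [p].
The 7×11 boundary matrix has rank 6 and Smith normal form diag(1,1,1,1,1,1).

Boundary ∂_2: C_2 → C_1 maps a triangle to the signed sum of its edges. For instance
  ∂[0,2,4] = [2,4] − [0,4] + [0,2],
  ∂[1,3,4] = [3,4] − [1,4] + [1,3].
As a 11×3 matrix over Z this has rank 3, with invariant factors (1,1,1).

From H_k ≅ ker(∂_k) / im(∂_{k+1}) we obtain:

  H_1: rank ker ∂_1 − rank ∂_2 = (11 − 6) − 3 = 2, and the invariant factors of ∂_2 are all 1, so H_1 ≅ Z^2.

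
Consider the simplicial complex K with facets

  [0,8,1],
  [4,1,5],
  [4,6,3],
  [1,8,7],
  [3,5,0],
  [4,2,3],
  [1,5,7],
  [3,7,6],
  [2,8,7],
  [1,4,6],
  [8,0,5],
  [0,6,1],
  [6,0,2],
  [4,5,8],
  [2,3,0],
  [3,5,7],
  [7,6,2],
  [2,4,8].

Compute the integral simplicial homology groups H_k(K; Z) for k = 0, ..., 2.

H_0 ≅ Z,  H_1 ≅ Z ⊕ Z/2Z,  H_2 = 0.

Take the total order 0 < 1 < 2 < 3 < 4 < 5 < 6 < 7 < 8 on the vertex set. Then K (dimension 2) consists of the simplices:

  0-simplices (9): [0], [1], [2], [3], [4], [5], [6], [7], [8]
  1-simplices (27): (27 of them)
  2-simplices (18): [0,1,6], [0,1,8], [0,2,3], [0,2,6], [0,3,5], [0,5,8], [1,4,5], [1,4,6], [1,5,7], [1,7,8], [2,3,4], [2,4,8], [2,6,7], [2,7,8], [3,4,6], [3,5,7], [3,6,7], [4,5,8]

Hence C_0 ≅ Z^9, C_1 ≅ Z^27, C_2 ≅ Z^18.

The boundary map ∂_1: C_1 → C_0 maps an edge to its endpoints' difference, ∂[p,q] = q − p. For instance
  ∂[3,6] = [6] − [3].
The resulting 9×27 matrix has rank 8, and its Smith normal form has invariant factors (1,1,1,1,1,1,1,1).

The boundary map ∂_2: C_2 → C_1 sends each 2-simplex [p,q,r] to [q,r] − [p,r] + [p,q]. For instance
  ∂[3,4,6] = [4,6] − [3,6] + [3,4],
  ∂[0,3,5] = [3,5] − [0,5] + [0,3].
As a 27×18 matrix over Z this has rank 18, with invariant factors (1,1,1,1,1,1,1,1,1,1,1,1,1,1,1,1,1,2).

Computing H_k = (kernel of ∂_k) / (image of ∂_{k+1}):

  H_0: rank C_0 − rank ∂_1 = 9 − 8 = 1, and the invariant factors of ∂_1 are all 1, so H_0 = Z.
  H_1: rank ker ∂_1 − rank ∂_2 = (27 − 8) − 18 = 1, and ∂_2 has invariant factor 2 > 1, so H_1 = Z ⊕ Z/2Z.
  H_2: rank ker ∂_2 − rank ∂_3 = (18 − 18) − 0 = 0, and there is no ∂_3, so H_2 = 0.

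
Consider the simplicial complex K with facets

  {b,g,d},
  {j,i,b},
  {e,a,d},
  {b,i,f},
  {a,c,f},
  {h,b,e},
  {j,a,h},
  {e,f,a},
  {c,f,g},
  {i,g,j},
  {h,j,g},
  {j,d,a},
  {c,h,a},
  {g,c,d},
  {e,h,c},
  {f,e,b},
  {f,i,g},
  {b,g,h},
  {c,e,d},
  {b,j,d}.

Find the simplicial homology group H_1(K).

H_1 = Z ⊕ Z/2Z.

Fix the vertex order a < b < c < d < e < f < g < h < i < j and write every simplex with vertices in increasing order. Then dim K = 2 and the simplices of K are:

  0-simplices (10): a, b, c, d, e, f, g, h, i, j
  1-simplices (30): ac, ad, ae, af, ah, aj, bd, be, bf, bg, bh, bi, bj, cd, ce, cf, cg, ch, de, dg, dj, ef, eh, fg, fi, gh, gi, gj, hj, ij
  2-simplices (20): acf, ach, ade, adj, aef, ahj, bdg, bdj, bef, beh, bfi, bgh, bij, cde, cdg, ceh, cfg, fgi, ghj, gij

giving chain groups C_0 ≅ Z^10, C_1 ≅ Z^30, C_2 ≅ Z^20.

Boundary ∂_1: C_1 → C_0 is given by ∂[p,q] = [q] − [p]. For instance
  ∂aj = j − a.
As a 10×30 matrix over Z this has rank 9, with invariant factors (1,1,1,1,1,1,1,1,1).

Boundary ∂_2: C_2 → C_1 sends each 2-simplex [p,q,r] to [q,r] − [p,r] + [p,q]. For instance
  ∂ahj = hj − aj + ah,
  ∂acf = cf − af + ac.
This gives a 30×20 integer matrix of rank 20; reducing to Smith normal form yields diagonal entries (1,1,1,1,1,1,1,1,1,1,1,1,1,1,1,1,1,1,1,2).

From H_k ≅ ker(∂_k) / im(∂_{k+1}) we obtain:

  H_1: rank ker ∂_1 − rank ∂_2 = (30 − 9) − 20 = 1, and ∂_2 has invariant factor 2 > 1, so H_1 = Z ⊕ Z/2Z.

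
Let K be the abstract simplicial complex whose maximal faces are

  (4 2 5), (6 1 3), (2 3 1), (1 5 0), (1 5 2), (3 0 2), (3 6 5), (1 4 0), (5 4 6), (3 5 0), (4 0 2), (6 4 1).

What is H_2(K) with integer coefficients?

We work with the vertex ordering 0 < 1 < 2 < 3 < 4 < 5 < 6. The simplices of K, each written with vertices in increasing order, are:

  0-simplices (7): [0], [1], [2], [3], [4], [5], [6]
  1-simplices (18): [0,1], [0,2], [0,3], [0,4], [0,5], [1,2], [1,3], [1,4], [1,5], [1,6], [2,3], [2,4], [2,5], [3,5], [3,6], [4,5], [4,6], [5,6]
  2-simplices (12): [0,1,4], [0,1,5], [0,2,3], [0,2,4], [0,3,5], [1,2,3], [1,2,5], [1,3,6], [1,4,6], [2,4,5], [3,5,6], [4,5,6]

so the chain groups are C_0 ≅ Z^7, C_1 ≅ Z^18, C_2 ≅ Z^12.

The boundary map ∂_1: C_1 → C_0 sends each edge [p,q] (with p < q) to q − p.
This gives a 7×18 integer matrix of rank 6; reducing to Smith normal form yields diagonal entries (1,1,1,1,1,1).

∂_2: C_2 → C_1 acts by ∂[p,q,r] = [q,r] − [p,r] + [p,q]. For instance
  ∂[0,1,4] = [1,4] − [0,4] + [0,1],
  ∂[1,4,6] = [4,6] − [1,6] + [1,4].
This gives a 18×12 integer matrix of rank 12; reducing to Smith normal form yields diagonal entries (1,1,1,1,1,1,1,1,1,1,1,2).

Computing H_k = (kernel of ∂_k) / (image of ∂_{k+1}):

  H_2: rank ker ∂_2 − rank ∂_3 = (12 − 12) − 0 = 0, and there is no ∂_3, so H_2 ≅ 0.

(K is a triangulation of the real projective plane RP^2.)

H_2 ≅ 0.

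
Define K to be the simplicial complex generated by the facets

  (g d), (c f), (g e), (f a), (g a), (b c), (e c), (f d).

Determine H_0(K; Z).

H_0 ≅ Z.

Fix the vertex order a < b < c < d < e < f < g and write every simplex with vertices in increasing order. Then dim K = 1 and the simplices of K are:

  0-simplices (7): a, b, c, d, e, f, g
  1-simplices (8): af, ag, bc, ce, cf, df, dg, eg

so the chain groups are C_0 ≅ Z^7, C_1 ≅ Z^8.

Boundary ∂_1: C_1 → C_0 maps an edge to its endpoints' difference, ∂[p,q] = q − p. For instance
  ∂ag = g − a.
The 7×8 boundary matrix has rank 6 and Smith normal form diag(1,1,1,1,1,1).

Reading off H_k = ker ∂_k / im ∂_{k+1}:

  H_0: rank C_0 − rank ∂_1 = 7 − 6 = 1, and the invariant factors of ∂_1 are all 1, so H_0 ≅ Z.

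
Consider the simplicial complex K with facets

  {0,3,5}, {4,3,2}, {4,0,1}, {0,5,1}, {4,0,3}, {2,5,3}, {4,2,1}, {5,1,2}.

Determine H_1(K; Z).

H_1 ≅ 0.

We work with the vertex ordering 0 < 1 < 2 < 3 < 4 < 5. The simplices of K, each written with vertices in increasing order, are:

  0-simplices (6): [0], [1], [2], [3], [4], [5]
  1-simplices (12): [0,1], [0,3], [0,4], [0,5], [1,2], [1,4], [1,5], [2,3], [2,4], [2,5], [3,4], [3,5]
  2-simplices (8): [0,1,4], [0,1,5], [0,3,4], [0,3,5], [1,2,4], [1,2,5], [2,3,4], [2,3,5]

Hence C_0 ≅ Z^6, C_1 ≅ Z^12, C_2 ≅ Z^8.

∂_1: C_1 → C_0 sends each edge [p,q] (with p < q) to q − p. For instance
  ∂[0,4] = [4] − [0].
The resulting 6×12 matrix has rank 5, and its Smith normal form has invariant factors (1,1,1,1,1).

Boundary ∂_2: C_2 → C_1 maps a triangle to the signed sum of its edges. For instance
  ∂[2,3,5] = [3,5] − [2,5] + [2,3],
  ∂[1,2,4] = [2,4] − [1,4] + [1,2].
This gives a 12×8 integer matrix of rank 7; reducing to Smith normal form yields diagonal entries (1,1,1,1,1,1,1).

Reading off H_k = ker ∂_k / im ∂_{k+1}:

  H_1: rank ker ∂_1 − rank ∂_2 = (12 − 5) − 7 = 0, and the invariant factors of ∂_2 are all 1, so H_1 = 0.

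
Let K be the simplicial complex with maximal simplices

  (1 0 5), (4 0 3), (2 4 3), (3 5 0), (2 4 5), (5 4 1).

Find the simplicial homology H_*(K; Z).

Take the total order 0 < 1 < 2 < 3 < 4 < 5 on the vertex set. Then K (dimension 2) consists of the simplices:

  0-simplices (6): [0], [1], [2], [3], [4], [5]
  1-simplices (12): [0,1], [0,3], [0,4], [0,5], [1,4], [1,5], [2,3], [2,4], [2,5], [3,4], [3,5], [4,5]
  2-simplices (6): [0,1,5], [0,3,4], [0,3,5], [1,4,5], [2,3,4], [2,4,5]

giving chain groups C_0 ≅ Z^6, C_1 ≅ Z^12, C_2 ≅ Z^6.

Boundary ∂_1: C_1 → C_0 sends each edge [p,q] (with p < q) to q − p. For instance
  ∂[3,5] = [5] − [3].
The resulting 6×12 matrix has rank 5, and its Smith normal form has invariant factors (1,1,1,1,1).

The boundary map ∂_2: C_2 → C_1 acts by ∂[p,q,r] = [q,r] − [p,r] + [p,q]. For instance
  ∂[0,3,5] = [3,5] − [0,5] + [0,3],
  ∂[0,3,4] = [3,4] − [0,4] + [0,3].
As a 12×6 matrix over Z this has rank 6, with invariant factors (1,1,1,1,1,1).

From H_k ≅ ker(∂_k) / im(∂_{k+1}) we obtain:

  H_0: rank C_0 − rank ∂_1 = 6 − 5 = 1, and the invariant factors of ∂_1 are all 1, so H_0 ≅ Z.
  H_1: rank ker ∂_1 − rank ∂_2 = (12 − 5) − 6 = 1, and the invariant factors of ∂_2 are all 1, so H_1 ≅ Z.
  H_2: rank ker ∂_2 − rank ∂_3 = (6 − 6) − 0 = 0, and there is no ∂_3, so H_2 ≅ 0.

H_0 = Z,  H_1 = Z,  H_2 = 0.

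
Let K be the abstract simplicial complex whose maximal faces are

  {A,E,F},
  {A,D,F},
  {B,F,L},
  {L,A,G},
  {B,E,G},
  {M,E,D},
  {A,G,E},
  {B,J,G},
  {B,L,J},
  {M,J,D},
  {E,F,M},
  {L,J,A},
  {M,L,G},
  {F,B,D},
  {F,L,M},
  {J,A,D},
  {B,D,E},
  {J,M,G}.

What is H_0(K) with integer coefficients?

H_0 ≅ Z.

Take the total order A < B < D < E < F < G < J < L < M on the vertex set. Then K (dimension 2) consists of the simplices:

  0-simplices (9): A, B, D, E, F, G, J, L, M
  1-simplices (27): AD, AE, AF, AG, AJ, AL, BD, BE, BF, BG, BJ, BL, DE, DF, DJ, DM, EF, EG, EM, FL, FM, GJ, GL, GM, JL, JM, LM
  2-simplices (18): ADF, ADJ, AEF, AEG, AGL, AJL, BDE, BDF, BEG, BFL, BGJ, BJL, DEM, DJM, EFM, FLM, GJM, GLM

Hence C_0 ≅ Z^9, C_1 ≅ Z^27, C_2 ≅ Z^18.

Boundary ∂_1: C_1 → C_0 is given by ∂[p,q] = [q] − [p]. For instance
  ∂JM = M − J.
This gives a 9×27 integer matrix of rank 8; reducing to Smith normal form yields diagonal entries (1,1,1,1,1,1,1,1).

Boundary ∂_2: C_2 → C_1 sends each 2-simplex [p,q,r] to [q,r] − [p,r] + [p,q]. For instance
  ∂BFL = FL − BL + BF,
  ∂FLM = LM − FM + FL.
This gives a 27×18 integer matrix of rank 18; reducing to Smith normal form yields diagonal entries (1,1,1,1,1,1,1,1,1,1,1,1,1,1,1,1,1,2).

Reading off H_k = ker ∂_k / im ∂_{k+1}:

  H_0: rank C_0 − rank ∂_1 = 9 − 8 = 1, and the invariant factors of ∂_1 are all 1, so H_0 = Z.

(K is a triangulation of the Klein bottle.)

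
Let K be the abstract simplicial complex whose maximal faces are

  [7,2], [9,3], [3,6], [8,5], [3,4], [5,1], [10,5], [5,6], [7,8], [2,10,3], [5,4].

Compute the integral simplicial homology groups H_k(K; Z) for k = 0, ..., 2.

Order the vertices as 1 < 2 < 3 < 4 < 5 < 6 < 7 < 8 < 9 < 10. Listing each simplex with vertices in this order, K has dimension 2 with simplices:

  0-simplices (10): [1], [2], [3], [4], [5], [6], [7], [8], [9], [10]
  1-simplices (13): [1,5], [2,3], [2,7], [2,10], [3,4], [3,6], [3,9], [3,10], [4,5], [5,6], [5,8], [5,10], [7,8]
  2-simplices (1): [2,3,10]

giving chain groups C_0 ≅ Z^10, C_1 ≅ Z^13, C_2 ≅ Z^1.

The boundary map ∂_1: C_1 → C_0 is given by ∂[p,q] = [q] − [p].
The resulting 10×13 matrix has rank 9, and its Smith normal form has invariant factors (1,1,1,1,1,1,1,1,1).

The boundary map ∂_2: C_2 → C_1 sends each 2-simplex [p,q,r] to [q,r] − [p,r] + [p,q]. For instance
  ∂[2,3,10] = [3,10] − [2,10] + [2,3].
This gives a 13×1 integer matrix of rank 1; reducing to Smith normal form yields diagonal entries (1).

Reading off H_k = ker ∂_k / im ∂_{k+1}:

  H_0: rank C_0 − rank ∂_1 = 10 − 9 = 1, and the invariant factors of ∂_1 are all 1, so H_0 ≅ Z.
  H_1: rank ker ∂_1 − rank ∂_2 = (13 − 9) − 1 = 3, and the invariant factors of ∂_2 are all 1, so H_1 ≅ Z^3.
  H_2: rank ker ∂_2 − rank ∂_3 = (1 − 1) − 0 = 0, and there is no ∂_3, so H_2 ≅ 0.

H_0 ≅ Z,  H_1 ≅ Z^3,  H_2 = 0.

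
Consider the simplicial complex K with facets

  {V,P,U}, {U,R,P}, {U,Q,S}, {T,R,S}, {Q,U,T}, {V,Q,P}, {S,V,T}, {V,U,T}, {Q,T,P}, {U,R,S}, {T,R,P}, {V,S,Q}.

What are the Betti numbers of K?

Take the total order P < Q < R < S < T < U < V on the vertex set. Then K (dimension 2) consists of the simplices:

  0-simplices (7): P, Q, R, S, T, U, V
  1-simplices (18): PQ, PR, PT, PU, PV, QS, QT, QU, QV, RS, RT, RU, ST, SU, SV, TU, TV, UV
  2-simplices (12): PQT, PQV, PRT, PRU, PUV, QSU, QSV, QTU, RST, RSU, STV, TUV

giving chain groups C_0 ≅ Z^7, C_1 ≅ Z^18, C_2 ≅ Z^12.

The boundary map ∂_1: C_1 → C_0 sends each edge [p,q] (with p < q) to q − p. For instance
  ∂SU = U − S.
As a 7×18 matrix over Z this has rank 6, with invariant factors (1,1,1,1,1,1).

∂_2: C_2 → C_1 acts by ∂[p,q,r] = [q,r] − [p,r] + [p,q]. For instance
  ∂RST = ST − RT + RS,
  ∂PUV = UV − PV + PU.
This gives a 18×12 integer matrix of rank 12; reducing to Smith normal form yields diagonal entries (1,1,1,1,1,1,1,1,1,1,1,2).

Now H_k = ker ∂_k / im ∂_{k+1}, so:

  H_0: rank C_0 − rank ∂_1 = 7 − 6 = 1, and the invariant factors of ∂_1 are all 1, so H_0 = Z.
  H_1: rank ker ∂_1 − rank ∂_2 = (18 − 6) − 12 = 0, and ∂_2 has invariant factor 2 > 1, so H_1 = Z/2.
  H_2: rank ker ∂_2 − rank ∂_3 = (12 − 12) − 0 = 0, and there is no ∂_3, so H_2 = 0.

Hence the Betti numbers are b_0 = 1, b_1 = 0, b_2 = 0.

b_0 = 1, b_1 = 0, b_2 = 0.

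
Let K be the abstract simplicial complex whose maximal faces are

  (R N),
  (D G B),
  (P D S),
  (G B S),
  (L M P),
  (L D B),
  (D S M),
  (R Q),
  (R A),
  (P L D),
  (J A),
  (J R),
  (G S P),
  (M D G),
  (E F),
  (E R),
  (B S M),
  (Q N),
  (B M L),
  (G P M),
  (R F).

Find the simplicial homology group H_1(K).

Order the vertices as A < B < D < E < F < G < J < L < M < N < P < Q < R < S. Listing each simplex with vertices in this order, K has dimension 2 with simplices:

  0-simplices (14): A, B, D, E, F, G, J, L, M, N, P, Q, R, S
  1-simplices (27): AJ, AR, BD, BG, BL, BM, BS, DG, DL, DM, DP, DS, EF, ER, FR, GM, GP, GS, JR, LM, LP, MP, MS, NQ, NR, PS, QR
  2-simplices (12): BDG, BDL, BGS, BLM, BMS, DGM, DLP, DMS, DPS, GMP, GPS, LMP

Hence C_0 ≅ Z^14, C_1 ≅ Z^27, C_2 ≅ Z^12.

∂_1: C_1 → C_0 maps an edge to its endpoints' difference, ∂[p,q] = q − p. For instance
  ∂LP = P − L.
The resulting 14×27 matrix has rank 12, and its Smith normal form has invariant factors (1,1,1,1,1,1,1,1,1,1,1,1).

∂_2: C_2 → C_1 sends each 2-simplex [p,q,r] to [q,r] − [p,r] + [p,q]. For instance
  ∂BDG = DG − BG + BD,
  ∂BGS = GS − BS + BG.
The resulting 27×12 matrix has rank 12, and its Smith normal form has invariant factors (1,1,1,1,1,1,1,1,1,1,1,2).

Computing H_k = (kernel of ∂_k) / (image of ∂_{k+1}):

  H_1: rank ker ∂_1 − rank ∂_2 = (27 − 12) − 12 = 3, and ∂_2 has invariant factor 2 > 1, so H_1 = Z^3 ⊕ Z/2.

H_1 = Z^3 ⊕ Z/2.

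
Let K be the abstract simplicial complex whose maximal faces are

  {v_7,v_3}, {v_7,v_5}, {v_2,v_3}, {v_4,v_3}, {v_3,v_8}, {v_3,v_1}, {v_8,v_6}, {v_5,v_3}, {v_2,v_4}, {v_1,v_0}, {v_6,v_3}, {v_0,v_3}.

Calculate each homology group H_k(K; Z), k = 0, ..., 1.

We work with the vertex ordering v_0 < v_1 < v_2 < v_3 < v_4 < v_5 < v_6 < v_7 < v_8. The simplices of K, each written with vertices in increasing order, are:

  0-simplices (9): [v_0], [v_1], [v_2], [v_3], [v_4], [v_5], [v_6], [v_7], [v_8]
  1-simplices (12): [v_0,v_1], [v_0,v_3], [v_1,v_3], [v_2,v_3], [v_2,v_4], [v_3,v_4], [v_3,v_5], [v_3,v_6], [v_3,v_7], [v_3,v_8], [v_5,v_7], [v_6,v_8]

giving chain groups C_0 ≅ Z^9, C_1 ≅ Z^12.

∂_1: C_1 → C_0 sends each edge [p,q] (with p < q) to q − p. For instance
  ∂[v_1,v_3] = [v_3] − [v_1].
As a 9×12 matrix over Z this has rank 8, with invariant factors (1,1,1,1,1,1,1,1).

Reading off H_k = ker ∂_k / im ∂_{k+1}:

  H_0: rank C_0 − rank ∂_1 = 9 − 8 = 1, and the invariant factors of ∂_1 are all 1, so H_0 = Z.
  H_1: rank ker ∂_1 − rank ∂_2 = (12 − 8) − 0 = 4, and there is no ∂_2, so H_1 = Z^4.

As a check, the Euler characteristic is 9 − 12 = -3, which agrees with 1 − 4 = -3.
(K is a triangulation of a wedge of 4 circles.)

H_0 = Z,  H_1 = Z^4.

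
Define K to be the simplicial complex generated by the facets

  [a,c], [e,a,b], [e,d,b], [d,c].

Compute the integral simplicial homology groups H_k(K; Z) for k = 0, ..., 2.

Order the vertices as a < b < c < d < e. Listing each simplex with vertices in this order, K has dimension 2 with simplices:

  0-simplices (5): a, b, c, d, e
  1-simplices (7): ab, ac, ae, bd, be, cd, de
  2-simplices (2): abe, bde

so the chain groups are C_0 ≅ Z^5, C_1 ≅ Z^7, C_2 ≅ Z^2.

The boundary map ∂_1: C_1 → C_0 maps an edge to its endpoints' difference, ∂[p,q] = q − p. For instance
  ∂ae = e − a.
The resulting 5×7 matrix has rank 4, and its Smith normal form has invariant factors (1,1,1,1).

∂_2: C_2 → C_1 maps a triangle to the signed sum of its edges. For instance
  ∂bde = de − be + bd,
  ∂abe = be − ae + ab.
As a 7×2 matrix over Z this has rank 2, with invariant factors (1,1).

Reading off H_k = ker ∂_k / im ∂_{k+1}:

  H_0: rank C_0 − rank ∂_1 = 5 − 4 = 1, and the invariant factors of ∂_1 are all 1, so H_0 ≅ Z.
  H_1: rank ker ∂_1 − rank ∂_2 = (7 − 4) − 2 = 1, and the invariant factors of ∂_2 are all 1, so H_1 ≅ Z.
  H_2: rank ker ∂_2 − rank ∂_3 = (2 − 2) − 0 = 0, and there is no ∂_3, so H_2 ≅ 0.

As a check, the Euler characteristic is 5 − 7 + 2 = 0, which agrees with 1 − 1 + 0 = 0.

H_0 = Z,  H_1 = Z,  H_2 = 0.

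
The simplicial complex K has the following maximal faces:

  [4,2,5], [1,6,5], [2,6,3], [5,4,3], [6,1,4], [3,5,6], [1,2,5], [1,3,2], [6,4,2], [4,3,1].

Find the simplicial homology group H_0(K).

H_0 = Z.

Fix the vertex order 1 < 2 < 3 < 4 < 5 < 6 and write every simplex with vertices in increasing order. Then dim K = 2 and the simplices of K are:

  0-simplices (6): [1], [2], [3], [4], [5], [6]
  1-simplices (15): [1,2], [1,3], [1,4], [1,5], [1,6], [2,3], [2,4], [2,5], [2,6], [3,4], [3,5], [3,6], [4,5], [4,6], [5,6]
  2-simplices (10): [1,2,3], [1,2,5], [1,3,4], [1,4,6], [1,5,6], [2,3,6], [2,4,5], [2,4,6], [3,4,5], [3,5,6]

so the chain groups are C_0 ≅ Z^6, C_1 ≅ Z^15, C_2 ≅ Z^10.

Boundary ∂_1: C_1 → C_0 is given by ∂[p,q] = [q] − [p].
As a 6×15 matrix over Z this has rank 5, with invariant factors (1,1,1,1,1).

∂_2: C_2 → C_1 maps a triangle to the signed sum of its edges. For instance
  ∂[1,2,5] = [2,5] − [1,5] + [1,2],
  ∂[3,4,5] = [4,5] − [3,5] + [3,4].
The 15×10 boundary matrix has rank 10 and Smith normal form diag(1,1,1,1,1,1,1,1,1,2).

Now H_k = ker ∂_k / im ∂_{k+1}, so:

  H_0: rank C_0 − rank ∂_1 = 6 − 5 = 1, and the invariant factors of ∂_1 are all 1, so H_0 = Z.

(K is a triangulation of the real projective plane RP^2.)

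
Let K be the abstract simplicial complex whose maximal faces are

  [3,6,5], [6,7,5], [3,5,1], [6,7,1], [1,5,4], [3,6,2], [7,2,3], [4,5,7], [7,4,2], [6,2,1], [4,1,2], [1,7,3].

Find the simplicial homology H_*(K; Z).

H_0 = Z,  H_1 = Z/2,  H_2 = 0.

K has 7 vertices, 18 edges, 12 triangles.
rank ∂_0 = 0, rank ∂_1 = 6 ⇒ b_0 = 7 − 0 − 6 = 1; all invariant factors of ∂_1 are 1 so no torsion. So H_0 ≅ Z.
rank ∂_1 = 6, rank ∂_2 = 12 ⇒ b_1 = 18 − 6 − 12 = 0; ∂_2 has invariant factor(s) [2] giving torsion. So H_1 ≅ Z/2.
rank ∂_2 = 12, rank ∂_3 = 0 ⇒ b_2 = 12 − 12 − 0 = 0. So H_2 ≅ 0.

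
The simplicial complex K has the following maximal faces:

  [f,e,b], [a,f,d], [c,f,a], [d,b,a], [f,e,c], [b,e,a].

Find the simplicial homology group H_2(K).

Take the total order a < b < c < d < e < f on the vertex set. Then K (dimension 2) consists of the simplices:

  0-simplices (6): a, b, c, d, e, f
  1-simplices (12): ab, ac, ad, ae, af, bd, be, bf, ce, cf, df, ef
  2-simplices (6): abd, abe, acf, adf, bef, cef

so the chain groups are C_0 ≅ Z^6, C_1 ≅ Z^12, C_2 ≅ Z^6.

Boundary ∂_1: C_1 → C_0 sends each edge [p,q] (with p < q) to q − p. For instance
  ∂ef = f − e.
As a 6×12 matrix over Z this has rank 5, with invariant factors (1,1,1,1,1).

∂_2: C_2 → C_1 acts by ∂[p,q,r] = [q,r] − [p,r] + [p,q]. For instance
  ∂cef = ef − cf + ce,
  ∂acf = cf − af + ac.
As a 12×6 matrix over Z this has rank 6, with invariant factors (1,1,1,1,1,1).

Reading off H_k = ker ∂_k / im ∂_{k+1}:

  H_2: rank ker ∂_2 − rank ∂_3 = (6 − 6) − 0 = 0, and there is no ∂_3, so H_2 ≅ 0.

H_2 = 0.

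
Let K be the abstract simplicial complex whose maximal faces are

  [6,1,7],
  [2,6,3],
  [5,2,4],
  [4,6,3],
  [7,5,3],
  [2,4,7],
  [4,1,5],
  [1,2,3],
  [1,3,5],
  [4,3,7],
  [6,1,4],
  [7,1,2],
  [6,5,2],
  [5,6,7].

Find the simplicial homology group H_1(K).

H_1 ≅ Z^2.

We work with the vertex ordering 1 < 2 < 3 < 4 < 5 < 6 < 7. The simplices of K, each written with vertices in increasing order, are:

  0-simplices (7): [1], [2], [3], [4], [5], [6], [7]
  1-simplices (21): [1,2], [1,3], [1,4], [1,5], [1,6], [1,7], [2,3], [2,4], [2,5], [2,6], [2,7], [3,4], [3,5], [3,6], [3,7], [4,5], [4,6], [4,7], [5,6], [5,7], [6,7]
  2-simplices (14): [1,2,3], [1,2,7], [1,3,5], [1,4,5], [1,4,6], [1,6,7], [2,3,6], [2,4,5], [2,4,7], [2,5,6], [3,4,6], [3,4,7], [3,5,7], [5,6,7]

Hence C_0 ≅ Z^7, C_1 ≅ Z^21, C_2 ≅ Z^14.

∂_1: C_1 → C_0 is given by ∂[p,q] = [q] − [p]. For instance
  ∂[1,2] = [2] − [1].
The resulting 7×21 matrix has rank 6, and its Smith normal form has invariant factors (1,1,1,1,1,1).

Boundary ∂_2: C_2 → C_1 sends each 2-simplex [p,q,r] to [q,r] − [p,r] + [p,q]. For instance
  ∂[1,6,7] = [6,7] − [1,7] + [1,6],
  ∂[1,4,5] = [4,5] − [1,5] + [1,4].
The resulting 21×14 matrix has rank 13, and its Smith normal form has invariant factors (1,1,1,1,1,1,1,1,1,1,1,1,1).

Now H_k = ker ∂_k / im ∂_{k+1}, so:

  H_1: rank ker ∂_1 − rank ∂_2 = (21 − 6) − 13 = 2, and the invariant factors of ∂_2 are all 1, so H_1 ≅ Z^2.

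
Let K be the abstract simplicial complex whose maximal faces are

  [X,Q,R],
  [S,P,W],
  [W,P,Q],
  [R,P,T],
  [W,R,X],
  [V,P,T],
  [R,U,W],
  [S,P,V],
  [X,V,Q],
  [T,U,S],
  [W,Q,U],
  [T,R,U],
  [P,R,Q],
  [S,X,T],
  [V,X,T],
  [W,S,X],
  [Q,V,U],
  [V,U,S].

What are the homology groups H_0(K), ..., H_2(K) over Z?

H_0 = Z,  H_1 = Z ⊕ Z/2,  H_2 = 0.

We work with the vertex ordering P < Q < R < S < T < U < V < W < X. The simplices of K, each written with vertices in increasing order, are:

  0-simplices (9): P, Q, R, S, T, U, V, W, X
  1-simplices (27): PQ, PR, PS, PT, PV, PW, QR, QU, QV, QW, QX, RT, RU, RW, RX, ST, SU, SV, SW, SX, TU, TV, TX, UV, UW, VX, WX
  2-simplices (18): PQR, PQW, PRT, PSV, PSW, PTV, QRX, QUV, QUW, QVX, RTU, RUW, RWX, STU, STX, SUV, SWX, TVX

so the chain groups are C_0 ≅ Z^9, C_1 ≅ Z^27, C_2 ≅ Z^18.

The boundary map ∂_1: C_1 → C_0 sends each edge [p,q] (with p < q) to q − p.
The resulting 9×27 matrix has rank 8, and its Smith normal form has invariant factors (1,1,1,1,1,1,1,1).

Boundary ∂_2: C_2 → C_1 sends each 2-simplex [p,q,r] to [q,r] − [p,r] + [p,q]. For instance
  ∂PTV = TV − PV + PT,
  ∂PRT = RT − PT + PR.
The resulting 27×18 matrix has rank 18, and its Smith normal form has invariant factors (1,1,1,1,1,1,1,1,1,1,1,1,1,1,1,1,1,2).

Computing H_k = (kernel of ∂_k) / (image of ∂_{k+1}):

  H_0: rank C_0 − rank ∂_1 = 9 − 8 = 1, and the invariant factors of ∂_1 are all 1, so H_0 = Z.
  H_1: rank ker ∂_1 − rank ∂_2 = (27 − 8) − 18 = 1, and ∂_2 has invariant factor 2 > 1, so H_1 = Z ⊕ Z/2.
  H_2: rank ker ∂_2 − rank ∂_3 = (18 − 18) − 0 = 0, and there is no ∂_3, so H_2 = 0.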